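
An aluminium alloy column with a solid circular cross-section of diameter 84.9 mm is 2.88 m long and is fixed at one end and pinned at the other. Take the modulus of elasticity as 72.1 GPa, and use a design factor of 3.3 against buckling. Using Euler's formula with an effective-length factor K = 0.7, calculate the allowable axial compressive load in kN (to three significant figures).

P_allow = 135 kN

I = πd⁴/64 = π×84.9⁴/64 = 2.550×10^6 mm⁴.
Effective length L_e = KL = 0.7×2.88 m = 2016 mm.
Euler critical load P_cr = π²EI/L_e² = π²×72100×2.550×10^6/2016² = 446500 N.
P_allow = P_cr/n = 446500/3.3 = 135300 N.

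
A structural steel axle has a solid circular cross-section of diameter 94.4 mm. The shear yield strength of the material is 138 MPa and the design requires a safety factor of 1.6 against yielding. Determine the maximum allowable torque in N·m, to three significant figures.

τ_allow = 138/1.6 = 86.25 MPa.
For a solid shaft T_allow = τ_allow·πd³/16; πd³/16 = π×94.4³/16 = 165200 mm³.
T_allow = 86.25×165200 = 1.425×10^7 N·mm = 14250 N·m.

T_allow = 14200 N·m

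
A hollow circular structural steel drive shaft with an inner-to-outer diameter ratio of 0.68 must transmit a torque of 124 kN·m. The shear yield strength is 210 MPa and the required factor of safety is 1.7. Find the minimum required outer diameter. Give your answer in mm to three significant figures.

τ_allow = 210/1.7 = 123.5 MPa.
For a hollow shaft τ = 16T/[πd_o³(1−k⁴)] with k = 0.68, so 1−k⁴ = 0.7862.
d_o³ = 16T/[π τ_allow (1−k⁴)] = 16×1.2400×10^8/(π×123.5×0.7862) = 6.503×10^6 mm³.
d_o = 186.7 mm.

d_o = 187 mm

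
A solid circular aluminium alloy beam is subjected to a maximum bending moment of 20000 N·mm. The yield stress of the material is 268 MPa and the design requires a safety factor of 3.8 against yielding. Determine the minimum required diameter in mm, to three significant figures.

d = 14.2 mm

σ_allow = 268/3.8 = 70.53 MPa.
For a solid circular section σ = 32M/(πd³), so d³ = 32M/(π σ_allow) = 32×20000/(π×70.53) = 2889 mm³.
d = 14.24 mm.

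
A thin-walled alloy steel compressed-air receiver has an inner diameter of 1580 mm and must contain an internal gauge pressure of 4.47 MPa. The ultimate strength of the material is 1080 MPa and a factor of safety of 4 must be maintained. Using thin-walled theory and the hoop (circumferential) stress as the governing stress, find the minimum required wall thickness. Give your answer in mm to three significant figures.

t = 13.1 mm

σ_allow = 1080/4 = 270.0 MPa.
Hoop stress σ_h = pD/(2t), so t = pD/(2σ_allow) = 4.47×1580/(2×270.0) = 13.08 mm.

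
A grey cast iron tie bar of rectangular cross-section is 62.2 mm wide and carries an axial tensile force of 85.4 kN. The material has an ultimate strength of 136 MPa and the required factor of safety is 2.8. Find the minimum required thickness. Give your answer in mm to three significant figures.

t = 28.3 mm

σ_allow = 136/2.8 = 48.57 MPa.
Required area A = F/σ_allow = 85400/48.57 = 1758 mm².
t = A/w = 1758/62.2 = 28.27 mm.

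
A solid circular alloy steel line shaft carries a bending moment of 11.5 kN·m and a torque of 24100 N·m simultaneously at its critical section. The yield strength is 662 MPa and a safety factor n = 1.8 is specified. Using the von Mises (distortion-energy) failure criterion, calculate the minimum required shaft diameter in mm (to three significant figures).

σ_allow = σ_y/n = 662/1.8 = 367.8 MPa.
For a solid shaft σ_b = 32M/(πd³) and τ = 16T/(πd³), so the von Mises stress is σ' = (16/πd³)·√(4M²+3T²).
√(4M²+3T²) = √(4×(1.150×10^7)² + 3×(2.410×10^7)²) = 4.766×10^7 N·mm.
d³ = 16×4.766×10^7/(π×367.8) = 660000 mm³.
d = 87.07 mm.

d = 87.1 mm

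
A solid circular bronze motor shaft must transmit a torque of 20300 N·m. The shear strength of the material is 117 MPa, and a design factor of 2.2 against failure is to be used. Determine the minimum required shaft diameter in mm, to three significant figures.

Allowable shear stress τ_allow = 117/2.2 = 53.18 MPa.
For a solid shaft τ = 16T/(πd³), so d³ = 16T/(π τ_allow) = 16×2.0300×10^7/(π×53.18) = 1.944×10^6 mm³.
d = (1.944×10^6)^(1/3) = 124.8 mm.

d = 125 mm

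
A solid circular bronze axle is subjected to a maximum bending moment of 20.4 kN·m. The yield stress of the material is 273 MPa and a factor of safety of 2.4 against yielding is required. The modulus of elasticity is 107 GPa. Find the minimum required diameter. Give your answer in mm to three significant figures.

d = 122 mm

σ_allow = 273/2.4 = 113.8 MPa.
For a solid circular section σ = 32M/(πd³), so d³ = 32M/(π σ_allow) = 32×2.0400×10^7/(π×113.8) = 1.827×10^6 mm³.
d = 122.2 mm.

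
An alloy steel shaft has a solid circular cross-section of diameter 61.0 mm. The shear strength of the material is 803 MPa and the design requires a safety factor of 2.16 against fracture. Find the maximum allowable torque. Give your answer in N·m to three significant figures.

τ_allow = 803/2.16 = 371.8 MPa.
For a solid shaft T_allow = τ_allow·πd³/16; πd³/16 = π×61.0³/16 = 44570 mm³.
T_allow = 371.8×44570 = 1.657×10^7 N·mm = 16570 N·m.

T_allow = 16600 N·m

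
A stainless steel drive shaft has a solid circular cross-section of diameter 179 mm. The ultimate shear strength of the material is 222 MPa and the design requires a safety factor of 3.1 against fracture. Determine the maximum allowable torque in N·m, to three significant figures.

τ_allow = 222/3.1 = 71.61 MPa.
For a solid shaft T_allow = τ_allow·πd³/16; πd³/16 = π×179³/16 = 1.126×10^6 mm³.
T_allow = 71.61×1.126×10^6 = 8.065×10^7 N·mm = 80650 N·m.

T_allow = 80600 N·m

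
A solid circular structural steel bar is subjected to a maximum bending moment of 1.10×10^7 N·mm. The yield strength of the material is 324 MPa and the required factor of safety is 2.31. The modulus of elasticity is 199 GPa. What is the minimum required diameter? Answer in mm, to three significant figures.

d = 92.8 mm

σ_allow = 324/2.31 = 140.3 MPa.
For a solid circular section σ = 32M/(πd³), so d³ = 32M/(π σ_allow) = 32×1.1000×10^7/(π×140.3) = 798800 mm³.
d = 92.79 mm.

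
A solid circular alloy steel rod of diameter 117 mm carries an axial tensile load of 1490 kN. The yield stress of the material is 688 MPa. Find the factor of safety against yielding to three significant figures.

A = πd²/4 = 10750 mm².
σ = F/A = 1490000/10750 = 138.6 MPa.
n = 688/138.6 = 4.964.

n = 4.96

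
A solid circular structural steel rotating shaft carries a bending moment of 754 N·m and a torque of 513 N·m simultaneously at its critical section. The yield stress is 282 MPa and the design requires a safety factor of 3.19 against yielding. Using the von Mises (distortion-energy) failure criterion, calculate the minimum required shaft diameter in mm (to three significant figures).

d = 46.5 mm

σ_allow = σ_y/n = 282/3.19 = 88.40 MPa.
For a solid shaft σ_b = 32M/(πd³) and τ = 16T/(πd³), so the von Mises stress is σ' = (16/πd³)·√(4M²+3T²).
√(4M²+3T²) = √(4×(754000)² + 3×(513000)²) = 1.750×10^6 N·mm.
d³ = 16×1.750×10^6/(π×88.40) = 100800 mm³.
d = 46.55 mm.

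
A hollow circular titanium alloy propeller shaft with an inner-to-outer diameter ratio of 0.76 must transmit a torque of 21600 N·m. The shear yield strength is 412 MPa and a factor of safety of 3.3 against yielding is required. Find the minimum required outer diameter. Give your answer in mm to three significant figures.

τ_allow = 412/3.3 = 124.8 MPa.
For a hollow shaft τ = 16T/[πd_o³(1−k⁴)] with k = 0.76, so 1−k⁴ = 0.6664.
d_o³ = 16T/[π τ_allow (1−k⁴)] = 16×2.1600×10^7/(π×124.8×0.6664) = 1.322×10^6 mm³.
d_o = 109.8 mm.

d_o = 110 mm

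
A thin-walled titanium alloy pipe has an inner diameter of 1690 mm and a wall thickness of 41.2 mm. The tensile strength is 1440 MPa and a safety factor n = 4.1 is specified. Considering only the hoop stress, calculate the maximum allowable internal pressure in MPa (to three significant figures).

σ_allow = 1440/4.1 = 351.2 MPa.
σ_h = pD/(2t) → p_allow = 2σ_allow t/D = 2×351.2×41.2/1690 = 17.12 MPa.

p_allow = 17.1 MPa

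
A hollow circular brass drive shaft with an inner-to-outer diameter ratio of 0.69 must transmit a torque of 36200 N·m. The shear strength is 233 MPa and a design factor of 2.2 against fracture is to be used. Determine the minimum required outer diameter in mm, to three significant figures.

d_o = 131 mm

τ_allow = 233/2.2 = 105.9 MPa.
For a hollow shaft τ = 16T/[πd_o³(1−k⁴)] with k = 0.69, so 1−k⁴ = 0.7733.
d_o³ = 16T/[π τ_allow (1−k⁴)] = 16×3.6200×10^7/(π×105.9×0.7733) = 2.251×10^6 mm³.
d_o = 131.1 mm.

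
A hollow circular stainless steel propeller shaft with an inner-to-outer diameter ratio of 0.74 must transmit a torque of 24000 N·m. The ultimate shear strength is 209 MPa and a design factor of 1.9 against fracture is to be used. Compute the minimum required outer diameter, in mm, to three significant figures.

d_o = 117 mm

τ_allow = 209/1.9 = 110.0 MPa.
For a hollow shaft τ = 16T/[πd_o³(1−k⁴)] with k = 0.74, so 1−k⁴ = 0.7001.
d_o³ = 16T/[π τ_allow (1−k⁴)] = 16×2.4000×10^7/(π×110.0×0.7001) = 1.587×10^6 mm³.
d_o = 116.6 mm.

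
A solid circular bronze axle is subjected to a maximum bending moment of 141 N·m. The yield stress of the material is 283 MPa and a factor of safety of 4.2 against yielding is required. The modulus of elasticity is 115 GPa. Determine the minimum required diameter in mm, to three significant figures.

σ_allow = 283/4.2 = 67.38 MPa.
For a solid circular section σ = 32M/(πd³), so d³ = 32M/(π σ_allow) = 32×141000/(π×67.38) = 21310 mm³.
d = 27.73 mm.

d = 27.7 mm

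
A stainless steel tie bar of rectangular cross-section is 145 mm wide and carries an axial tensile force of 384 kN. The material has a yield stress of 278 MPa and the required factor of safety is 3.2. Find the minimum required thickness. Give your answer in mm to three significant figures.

σ_allow = 278/3.2 = 86.88 MPa.
Required area A = F/σ_allow = 384000/86.88 = 4420 mm².
t = A/w = 4420/145 = 30.48 mm.

t = 30.5 mm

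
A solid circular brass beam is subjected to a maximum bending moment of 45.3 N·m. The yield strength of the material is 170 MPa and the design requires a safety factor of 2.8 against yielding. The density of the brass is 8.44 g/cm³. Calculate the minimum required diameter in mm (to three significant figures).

d = 19.7 mm

σ_allow = 170/2.8 = 60.71 MPa.
For a solid circular section σ = 32M/(πd³), so d³ = 32M/(π σ_allow) = 32×45300/(π×60.71) = 7600 mm³.
d = 19.66 mm.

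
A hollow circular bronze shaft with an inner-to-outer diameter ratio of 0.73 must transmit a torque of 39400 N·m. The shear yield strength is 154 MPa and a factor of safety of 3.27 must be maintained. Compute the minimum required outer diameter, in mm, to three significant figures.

τ_allow = 154/3.27 = 47.09 MPa.
For a hollow shaft τ = 16T/[πd_o³(1−k⁴)] with k = 0.73, so 1−k⁴ = 0.7160.
d_o³ = 16T/[π τ_allow (1−k⁴)] = 16×3.9400×10^7/(π×47.09×0.7160) = 5.951×10^6 mm³.
d_o = 181.2 mm.

d_o = 181 mm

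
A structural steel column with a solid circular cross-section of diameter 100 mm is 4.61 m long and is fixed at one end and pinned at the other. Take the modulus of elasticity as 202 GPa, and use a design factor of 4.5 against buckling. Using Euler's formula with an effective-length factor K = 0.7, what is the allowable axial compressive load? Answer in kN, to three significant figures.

I = πd⁴/64 = π×100⁴/64 = 4.909×10^6 mm⁴.
Effective length L_e = KL = 0.7×4.61 m = 3227 mm.
Euler critical load P_cr = π²EI/L_e² = π²×202000×4.909×10^6/3227² = 939800 N.
P_allow = P_cr/n = 939800/4.5 = 208800 N.

P_allow = 209 kN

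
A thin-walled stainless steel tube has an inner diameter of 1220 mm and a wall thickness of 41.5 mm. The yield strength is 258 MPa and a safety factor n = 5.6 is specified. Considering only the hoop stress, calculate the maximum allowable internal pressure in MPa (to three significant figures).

σ_allow = 258/5.6 = 46.07 MPa.
σ_h = pD/(2t) → p_allow = 2σ_allow t/D = 2×46.07×41.5/1220 = 3.134 MPa.

p_allow = 3.13 MPa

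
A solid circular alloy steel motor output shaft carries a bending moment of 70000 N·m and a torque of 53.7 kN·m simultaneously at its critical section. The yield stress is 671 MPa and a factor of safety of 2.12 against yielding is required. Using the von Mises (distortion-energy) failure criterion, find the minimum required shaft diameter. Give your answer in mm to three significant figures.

σ_allow = σ_y/n = 671/2.12 = 316.5 MPa.
For a solid shaft σ_b = 32M/(πd³) and τ = 16T/(πd³), so the von Mises stress is σ' = (16/πd³)·√(4M²+3T²).
√(4M²+3T²) = √(4×(7.000×10^7)² + 3×(5.370×10^7)²) = 1.681×10^8 N·mm.
d³ = 16×1.681×10^8/(π×316.5) = 2.705×10^6 mm³.
d = 139.3 mm.

d = 139 mm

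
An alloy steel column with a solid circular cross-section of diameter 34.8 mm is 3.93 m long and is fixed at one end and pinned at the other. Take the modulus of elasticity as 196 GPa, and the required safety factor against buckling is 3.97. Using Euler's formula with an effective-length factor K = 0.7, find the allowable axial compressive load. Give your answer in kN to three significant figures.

P_allow = 4.64 kN

I = πd⁴/64 = π×34.8⁴/64 = 71990 mm⁴.
Effective length L_e = KL = 0.7×3.93 m = 2751 mm.
Euler critical load P_cr = π²EI/L_e² = π²×196000×71990/2751² = 18400 N.
P_allow = P_cr/n = 18400/3.97 = 4635 N.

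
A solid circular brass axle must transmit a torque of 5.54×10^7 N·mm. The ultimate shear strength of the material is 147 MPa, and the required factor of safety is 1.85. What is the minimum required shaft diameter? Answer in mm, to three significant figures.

d = 153 mm

Allowable shear stress τ_allow = 147/1.85 = 79.46 MPa.
For a solid shaft τ = 16T/(πd³), so d³ = 16T/(π τ_allow) = 16×5.5400×10^7/(π×79.46) = 3.551×10^6 mm³.
d = (3.551×10^6)^(1/3) = 152.6 mm.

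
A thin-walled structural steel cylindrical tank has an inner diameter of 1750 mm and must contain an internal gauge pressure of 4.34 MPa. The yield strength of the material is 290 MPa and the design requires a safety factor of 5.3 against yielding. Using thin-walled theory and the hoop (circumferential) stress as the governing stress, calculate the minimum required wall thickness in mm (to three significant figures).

t = 69.4 mm

σ_allow = 290/5.3 = 54.72 MPa.
Hoop stress σ_h = pD/(2t), so t = pD/(2σ_allow) = 4.34×1750/(2×54.72) = 69.40 mm.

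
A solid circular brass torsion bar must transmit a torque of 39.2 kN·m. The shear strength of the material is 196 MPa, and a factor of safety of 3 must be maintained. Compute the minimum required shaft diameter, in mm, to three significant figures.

d = 145 mm

Allowable shear stress τ_allow = 196/3 = 65.33 MPa.
For a solid shaft τ = 16T/(πd³), so d³ = 16T/(π τ_allow) = 16×3.9200×10^7/(π×65.33) = 3.056×10^6 mm³.
d = (3.056×10^6)^(1/3) = 145.1 mm.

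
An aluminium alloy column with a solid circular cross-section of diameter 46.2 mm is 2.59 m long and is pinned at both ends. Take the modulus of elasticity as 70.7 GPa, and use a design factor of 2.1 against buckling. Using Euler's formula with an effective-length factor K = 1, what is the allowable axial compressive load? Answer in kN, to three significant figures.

I = πd⁴/64 = π×46.2⁴/64 = 223600 mm⁴.
Effective length L_e = KL = 1×2.59 m = 2590 mm.
Euler critical load P_cr = π²EI/L_e² = π²×70700×223600/2590² = 23260 N.
P_allow = P_cr/n = 23260/2.1 = 11080 N.

P_allow = 11.1 kN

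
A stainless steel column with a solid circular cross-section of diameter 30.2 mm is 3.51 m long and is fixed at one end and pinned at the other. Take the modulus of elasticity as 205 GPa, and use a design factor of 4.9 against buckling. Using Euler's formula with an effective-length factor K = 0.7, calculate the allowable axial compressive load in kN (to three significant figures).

I = πd⁴/64 = π×30.2⁴/64 = 40830 mm⁴.
Effective length L_e = KL = 0.7×3.51 m = 2457 mm.
Euler critical load P_cr = π²EI/L_e² = π²×205000×40830/2457² = 13680 N.
P_allow = P_cr/n = 13680/4.9 = 2793 N.

P_allow = 2.79 kN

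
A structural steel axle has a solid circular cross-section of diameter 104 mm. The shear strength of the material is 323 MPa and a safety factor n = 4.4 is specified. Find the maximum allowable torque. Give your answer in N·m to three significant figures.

τ_allow = 323/4.4 = 73.41 MPa.
For a solid shaft T_allow = τ_allow·πd³/16; πd³/16 = π×104³/16 = 220900 mm³.
T_allow = 73.41×220900 = 1.621×10^7 N·mm = 16210 N·m.

T_allow = 16200 N·m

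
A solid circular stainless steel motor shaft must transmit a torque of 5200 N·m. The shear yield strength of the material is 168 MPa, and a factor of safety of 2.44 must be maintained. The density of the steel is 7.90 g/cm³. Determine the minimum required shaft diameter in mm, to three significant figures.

d = 72.7 mm

Allowable shear stress τ_allow = 168/2.44 = 68.85 MPa.
For a solid shaft τ = 16T/(πd³), so d³ = 16T/(π τ_allow) = 16×5200000/(π×68.85) = 384600 mm³.
d = (384600)^(1/3) = 72.73 mm.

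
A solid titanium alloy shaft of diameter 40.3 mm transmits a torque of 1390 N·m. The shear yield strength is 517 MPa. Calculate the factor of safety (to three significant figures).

τ = 16T/(πd³) = 16×1390000/(π×40.3³) = 108.2 MPa.
n = τ_limit/τ = 517/108.2 = 4.780.

n = 4.78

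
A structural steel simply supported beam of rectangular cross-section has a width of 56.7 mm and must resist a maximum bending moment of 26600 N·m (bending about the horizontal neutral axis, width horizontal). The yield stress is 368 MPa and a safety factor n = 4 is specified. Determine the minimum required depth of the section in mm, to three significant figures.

h = 175 mm

σ_allow = 368/4 = 92.00 MPa.
For a rectangular section σ = 6M/(bh²), so h² = 6M/(b σ_allow) = 6×2.6600×10^7/(56.7×92.00) = 30600 mm².
h = 174.9 mm.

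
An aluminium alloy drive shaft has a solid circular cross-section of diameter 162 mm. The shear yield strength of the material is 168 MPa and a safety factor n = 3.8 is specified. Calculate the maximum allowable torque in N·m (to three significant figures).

T_allow = 36900 N·m

τ_allow = 168/3.8 = 44.21 MPa.
For a solid shaft T_allow = τ_allow·πd³/16; πd³/16 = π×162³/16 = 834800 mm³.
T_allow = 44.21×834800 = 3.691×10^7 N·mm = 36910 N·m.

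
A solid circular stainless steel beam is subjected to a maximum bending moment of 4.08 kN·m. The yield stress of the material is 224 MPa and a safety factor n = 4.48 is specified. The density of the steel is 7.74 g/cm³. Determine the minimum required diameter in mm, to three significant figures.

σ_allow = 224/4.48 = 50.00 MPa.
For a solid circular section σ = 32M/(πd³), so d³ = 32M/(π σ_allow) = 32×4080000/(π×50.00) = 831200 mm³.
d = 94.02 mm.

d = 94.0 mm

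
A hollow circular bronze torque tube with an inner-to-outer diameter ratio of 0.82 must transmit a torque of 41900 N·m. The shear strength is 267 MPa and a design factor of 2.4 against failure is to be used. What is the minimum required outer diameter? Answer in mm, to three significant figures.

d_o = 152 mm

τ_allow = 267/2.4 = 111.2 MPa.
For a hollow shaft τ = 16T/[πd_o³(1−k⁴)] with k = 0.82, so 1−k⁴ = 0.5479.
d_o³ = 16T/[π τ_allow (1−k⁴)] = 16×4.1900×10^7/(π×111.2×0.5479) = 3.501×10^6 mm³.
d_o = 151.8 mm.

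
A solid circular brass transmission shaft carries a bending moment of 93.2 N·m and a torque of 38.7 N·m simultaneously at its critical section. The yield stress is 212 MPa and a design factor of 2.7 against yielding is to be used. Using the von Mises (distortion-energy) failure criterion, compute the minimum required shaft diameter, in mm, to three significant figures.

d = 23.4 mm

σ_allow = σ_y/n = 212/2.7 = 78.52 MPa.
For a solid shaft σ_b = 32M/(πd³) and τ = 16T/(πd³), so the von Mises stress is σ' = (16/πd³)·√(4M²+3T²).
√(4M²+3T²) = √(4×(93200)² + 3×(38700)²) = 198100 N·mm.
d³ = 16×198100/(π×78.52) = 12850 mm³.
d = 23.42 mm.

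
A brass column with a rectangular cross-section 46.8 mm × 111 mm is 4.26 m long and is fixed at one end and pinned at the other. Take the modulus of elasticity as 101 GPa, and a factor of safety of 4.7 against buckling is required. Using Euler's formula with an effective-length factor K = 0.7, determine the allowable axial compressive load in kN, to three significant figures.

Buckling occurs about the weak axis: I_min = h·b³/12 = 111×46.8³/12 = 948200 mm⁴ (b = 46.8 mm is the smaller dimension).
Effective length L_e = KL = 0.7×4.26 m = 2982 mm.
Euler critical load P_cr = π²EI/L_e² = π²×101000×948200/2982² = 106300 N.
P_allow = P_cr/n = 106300/4.7 = 22610 N.

P_allow = 22.6 kN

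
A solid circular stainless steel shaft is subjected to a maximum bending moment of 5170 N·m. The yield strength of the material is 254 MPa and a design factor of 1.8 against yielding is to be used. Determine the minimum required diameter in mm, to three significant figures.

d = 72.0 mm

σ_allow = 254/1.8 = 141.1 MPa.
For a solid circular section σ = 32M/(πd³), so d³ = 32M/(π σ_allow) = 32×5170000/(π×141.1) = 373200 mm³.
d = 72.00 mm.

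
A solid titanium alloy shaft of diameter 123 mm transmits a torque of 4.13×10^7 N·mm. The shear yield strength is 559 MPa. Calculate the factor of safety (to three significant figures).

τ = 16T/(πd³) = 16×4.1300×10^7/(π×123³) = 113.0 MPa.
n = τ_limit/τ = 559/113.0 = 4.945.

n = 4.95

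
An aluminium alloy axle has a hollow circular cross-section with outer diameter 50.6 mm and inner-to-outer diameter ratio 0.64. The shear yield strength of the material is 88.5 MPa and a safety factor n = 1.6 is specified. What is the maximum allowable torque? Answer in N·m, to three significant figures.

T_allow = 1170 N·m

τ_allow = 88.5/1.6 = 55.31 MPa.
For a hollow shaft T_allow = τ_allow·πd_o³(1−k⁴)/16 with 1−k⁴ = 0.8322, so πd_o³(1−k⁴)/16 = 21170 mm³.
T_allow = 55.31×21170 = 1.171×10^6 N·mm = 1171 N·m.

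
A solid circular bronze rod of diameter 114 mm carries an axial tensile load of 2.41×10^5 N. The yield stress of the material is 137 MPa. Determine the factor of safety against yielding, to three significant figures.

n = 5.80

A = πd²/4 = 10210 mm².
σ = F/A = 241000/10210 = 23.61 MPa.
n = 137/23.61 = 5.802.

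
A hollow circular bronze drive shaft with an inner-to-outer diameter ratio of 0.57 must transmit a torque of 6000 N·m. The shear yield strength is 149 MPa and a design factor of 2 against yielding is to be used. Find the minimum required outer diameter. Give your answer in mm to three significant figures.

τ_allow = 149/2 = 74.50 MPa.
For a hollow shaft τ = 16T/[πd_o³(1−k⁴)] with k = 0.57, so 1−k⁴ = 0.8944.
d_o³ = 16T/[π τ_allow (1−k⁴)] = 16×6000000/(π×74.50×0.8944) = 458600 mm³.
d_o = 77.11 mm.

d_o = 77.1 mm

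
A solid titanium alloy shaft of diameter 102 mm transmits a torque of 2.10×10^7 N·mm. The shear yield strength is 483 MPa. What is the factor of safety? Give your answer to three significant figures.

n = 4.79

τ = 16T/(πd³) = 16×2.1000×10^7/(π×102³) = 100.8 MPa.
n = τ_limit/τ = 483/100.8 = 4.792.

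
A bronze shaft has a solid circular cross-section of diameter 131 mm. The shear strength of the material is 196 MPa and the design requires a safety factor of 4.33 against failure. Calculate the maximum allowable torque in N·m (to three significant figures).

T_allow = 20000 N·m

τ_allow = 196/4.33 = 45.27 MPa.
For a solid shaft T_allow = τ_allow·πd³/16; πd³/16 = π×131³/16 = 441400 mm³.
T_allow = 45.27×441400 = 1.998×10^7 N·mm = 19980 N·m.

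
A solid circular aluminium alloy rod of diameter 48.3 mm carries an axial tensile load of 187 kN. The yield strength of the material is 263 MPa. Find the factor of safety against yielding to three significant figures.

n = 2.58

A = πd²/4 = 1832 mm².
σ = F/A = 187000/1832 = 102.1 MPa.
n = 263/102.1 = 2.577.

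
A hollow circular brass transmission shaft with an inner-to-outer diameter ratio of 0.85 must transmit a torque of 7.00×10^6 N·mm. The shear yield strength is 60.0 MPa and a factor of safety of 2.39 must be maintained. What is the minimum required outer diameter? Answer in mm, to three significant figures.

τ_allow = 60.0/2.39 = 25.10 MPa.
For a hollow shaft τ = 16T/[πd_o³(1−k⁴)] with k = 0.85, so 1−k⁴ = 0.4780.
d_o³ = 16T/[π τ_allow (1−k⁴)] = 16×7000000/(π×25.10×0.4780) = 2.971×10^6 mm³.
d_o = 143.8 mm.

d_o = 144 mm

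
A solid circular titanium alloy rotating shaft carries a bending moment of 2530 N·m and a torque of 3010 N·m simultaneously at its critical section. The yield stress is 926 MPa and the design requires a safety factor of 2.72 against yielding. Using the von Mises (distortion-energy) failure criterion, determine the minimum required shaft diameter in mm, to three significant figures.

σ_allow = σ_y/n = 926/2.72 = 340.4 MPa.
For a solid shaft σ_b = 32M/(πd³) and τ = 16T/(πd³), so the von Mises stress is σ' = (16/πd³)·√(4M²+3T²).
√(4M²+3T²) = √(4×(2.530×10^6)² + 3×(3.010×10^6)²) = 7.265×10^6 N·mm.
d³ = 16×7.265×10^6/(π×340.4) = 108700 mm³.
d = 47.72 mm.

d = 47.7 mm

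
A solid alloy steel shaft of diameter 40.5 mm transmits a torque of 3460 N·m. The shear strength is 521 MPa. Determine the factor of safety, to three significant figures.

n = 1.96

τ = 16T/(πd³) = 16×3460000/(π×40.5³) = 265.3 MPa.
n = τ_limit/τ = 521/265.3 = 1.964.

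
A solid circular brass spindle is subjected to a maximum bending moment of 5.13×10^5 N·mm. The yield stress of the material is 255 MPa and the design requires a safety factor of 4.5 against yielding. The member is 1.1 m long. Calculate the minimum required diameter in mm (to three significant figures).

σ_allow = 255/4.5 = 56.67 MPa.
For a solid circular section σ = 32M/(πd³), so d³ = 32M/(π σ_allow) = 32×513000/(π×56.67) = 92210 mm³.
d = 45.18 mm.

d = 45.2 mm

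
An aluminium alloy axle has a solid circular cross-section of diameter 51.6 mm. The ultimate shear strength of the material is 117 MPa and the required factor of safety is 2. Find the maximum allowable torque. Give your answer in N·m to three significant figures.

τ_allow = 117/2 = 58.50 MPa.
For a solid shaft T_allow = τ_allow·πd³/16; πd³/16 = π×51.6³/16 = 26980 mm³.
T_allow = 58.50×26980 = 1.578×10^6 N·mm = 1578 N·m.

T_allow = 1580 N·m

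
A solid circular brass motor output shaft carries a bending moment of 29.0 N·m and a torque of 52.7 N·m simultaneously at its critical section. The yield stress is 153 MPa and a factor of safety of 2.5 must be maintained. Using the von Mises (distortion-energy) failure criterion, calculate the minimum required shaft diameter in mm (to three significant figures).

d = 20.8 mm

σ_allow = σ_y/n = 153/2.5 = 61.20 MPa.
For a solid shaft σ_b = 32M/(πd³) and τ = 16T/(πd³), so the von Mises stress is σ' = (16/πd³)·√(4M²+3T²).
√(4M²+3T²) = √(4×(29000)² + 3×(52700)²) = 108100 N·mm.
d³ = 16×108100/(π×61.20) = 9000 mm³.
d = 20.80 mm.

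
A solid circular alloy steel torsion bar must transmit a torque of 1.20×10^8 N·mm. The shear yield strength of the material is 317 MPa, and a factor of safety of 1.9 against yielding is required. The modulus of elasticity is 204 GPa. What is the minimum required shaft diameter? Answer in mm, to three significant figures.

Allowable shear stress τ_allow = 317/1.9 = 166.8 MPa.
For a solid shaft τ = 16T/(πd³), so d³ = 16T/(π τ_allow) = 16×1.2000×10^8/(π×166.8) = 3.663×10^6 mm³.
d = (3.663×10^6)^(1/3) = 154.2 mm.

d = 154 mm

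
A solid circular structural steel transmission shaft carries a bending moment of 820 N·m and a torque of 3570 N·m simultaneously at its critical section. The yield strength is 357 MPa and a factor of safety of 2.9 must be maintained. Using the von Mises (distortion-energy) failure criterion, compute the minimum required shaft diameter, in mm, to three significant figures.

σ_allow = σ_y/n = 357/2.9 = 123.1 MPa.
For a solid shaft σ_b = 32M/(πd³) and τ = 16T/(πd³), so the von Mises stress is σ' = (16/πd³)·√(4M²+3T²).
√(4M²+3T²) = √(4×(820000)² + 3×(3.570×10^6)²) = 6.397×10^6 N·mm.
d³ = 16×6.397×10^6/(π×123.1) = 264700 mm³.
d = 64.20 mm.

d = 64.2 mm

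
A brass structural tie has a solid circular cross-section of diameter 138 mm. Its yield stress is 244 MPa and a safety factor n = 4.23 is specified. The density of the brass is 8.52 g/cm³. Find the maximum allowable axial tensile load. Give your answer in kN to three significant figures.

σ_allow = 244/4.23 = 57.68 MPa.
A = πd²/4 = π×138²/4 = 14960 mm².
F_allow = σ_allow × A = 57.68×14960 = 862800 N.

F_allow = 863 kN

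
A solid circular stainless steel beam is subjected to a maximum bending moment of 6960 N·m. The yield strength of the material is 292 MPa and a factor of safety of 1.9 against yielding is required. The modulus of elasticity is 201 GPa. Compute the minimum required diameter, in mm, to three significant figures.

d = 77.3 mm

σ_allow = 292/1.9 = 153.7 MPa.
For a solid circular section σ = 32M/(πd³), so d³ = 32M/(π σ_allow) = 32×6960000/(π×153.7) = 461300 mm³.
d = 77.27 mm.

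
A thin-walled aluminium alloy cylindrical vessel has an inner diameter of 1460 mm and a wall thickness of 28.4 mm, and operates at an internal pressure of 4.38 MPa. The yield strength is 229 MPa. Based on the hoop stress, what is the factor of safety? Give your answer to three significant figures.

n = 2.03

σ_h = pD/(2t) = 4.38×1460/(2×28.4) = 112.6 MPa.
n = 229/112.6 = 2.034.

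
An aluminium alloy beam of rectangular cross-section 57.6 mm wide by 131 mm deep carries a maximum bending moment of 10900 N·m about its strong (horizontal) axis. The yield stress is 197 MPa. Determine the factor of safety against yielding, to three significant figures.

Section modulus S = bh²/6 = 57.6×131²/6 = 164700 mm³.
σ = M/S = 1.0900×10^7/164700 = 66.16 MPa.
n = 197/66.16 = 2.978.

n = 2.98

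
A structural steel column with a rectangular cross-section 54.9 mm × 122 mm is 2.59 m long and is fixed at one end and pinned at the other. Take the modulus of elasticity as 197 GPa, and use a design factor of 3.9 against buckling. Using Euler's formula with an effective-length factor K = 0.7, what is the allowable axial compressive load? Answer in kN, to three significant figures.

Buckling occurs about the weak axis: I_min = h·b³/12 = 122×54.9³/12 = 1.682×10^6 mm⁴ (b = 54.9 mm is the smaller dimension).
Effective length L_e = KL = 0.7×2.59 m = 1813 mm.
Euler critical load P_cr = π²EI/L_e² = π²×197000×1.682×10^6/1813² = 995100 N.
P_allow = P_cr/n = 995100/3.9 = 255200 N.

P_allow = 255 kN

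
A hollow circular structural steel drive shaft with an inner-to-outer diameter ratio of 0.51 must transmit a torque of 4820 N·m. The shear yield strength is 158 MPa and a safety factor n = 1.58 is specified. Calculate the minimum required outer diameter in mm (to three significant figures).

τ_allow = 158/1.58 = 100.0 MPa.
For a hollow shaft τ = 16T/[πd_o³(1−k⁴)] with k = 0.51, so 1−k⁴ = 0.9323.
d_o³ = 16T/[π τ_allow (1−k⁴)] = 16×4820000/(π×100.0×0.9323) = 263300 mm³.
d_o = 64.09 mm.

d_o = 64.1 mm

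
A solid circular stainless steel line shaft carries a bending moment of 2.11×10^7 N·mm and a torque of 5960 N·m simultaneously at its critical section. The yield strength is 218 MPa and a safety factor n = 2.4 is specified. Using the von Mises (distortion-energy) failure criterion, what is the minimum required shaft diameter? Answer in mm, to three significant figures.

d = 135 mm

σ_allow = σ_y/n = 218/2.4 = 90.83 MPa.
For a solid shaft σ_b = 32M/(πd³) and τ = 16T/(πd³), so the von Mises stress is σ' = (16/πd³)·√(4M²+3T²).
√(4M²+3T²) = √(4×(2.110×10^7)² + 3×(5.960×10^6)²) = 4.344×10^7 N·mm.
d³ = 16×4.344×10^7/(π×90.83) = 2.436×10^6 mm³.
d = 134.6 mm.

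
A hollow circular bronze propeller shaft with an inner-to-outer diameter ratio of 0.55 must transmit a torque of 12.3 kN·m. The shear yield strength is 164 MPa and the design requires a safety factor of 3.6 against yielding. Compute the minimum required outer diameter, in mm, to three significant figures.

d_o = 115 mm

τ_allow = 164/3.6 = 45.56 MPa.
For a hollow shaft τ = 16T/[πd_o³(1−k⁴)] with k = 0.55, so 1−k⁴ = 0.9085.
d_o³ = 16T/[π τ_allow (1−k⁴)] = 16×1.2300×10^7/(π×45.56×0.9085) = 1.514×10^6 mm³.
d_o = 114.8 mm.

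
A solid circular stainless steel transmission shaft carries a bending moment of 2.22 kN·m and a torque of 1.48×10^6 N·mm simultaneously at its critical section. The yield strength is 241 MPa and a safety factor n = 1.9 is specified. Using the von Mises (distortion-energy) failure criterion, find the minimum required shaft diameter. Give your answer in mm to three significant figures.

σ_allow = σ_y/n = 241/1.9 = 126.8 MPa.
For a solid shaft σ_b = 32M/(πd³) and τ = 16T/(πd³), so the von Mises stress is σ' = (16/πd³)·√(4M²+3T²).
√(4M²+3T²) = √(4×(2.220×10^6)² + 3×(1.480×10^6)²) = 5.127×10^6 N·mm.
d³ = 16×5.127×10^6/(π×126.8) = 205900 mm³.
d = 59.05 mm.

d = 59.0 mm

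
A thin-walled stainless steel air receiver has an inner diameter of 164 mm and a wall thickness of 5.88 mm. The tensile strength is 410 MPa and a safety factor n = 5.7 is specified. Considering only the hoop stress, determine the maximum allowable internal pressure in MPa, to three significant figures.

p_allow = 5.16 MPa

σ_allow = 410/5.7 = 71.93 MPa.
σ_h = pD/(2t) → p_allow = 2σ_allow t/D = 2×71.93×5.88/164 = 5.158 MPa.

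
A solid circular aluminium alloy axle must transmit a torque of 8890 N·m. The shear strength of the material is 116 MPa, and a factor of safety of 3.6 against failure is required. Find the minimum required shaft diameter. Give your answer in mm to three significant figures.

Allowable shear stress τ_allow = 116/3.6 = 32.22 MPa.
For a solid shaft τ = 16T/(πd³), so d³ = 16T/(π τ_allow) = 16×8890000/(π×32.22) = 1.405×10^6 mm³.
d = (1.405×10^6)^(1/3) = 112.0 mm.

d = 112 mm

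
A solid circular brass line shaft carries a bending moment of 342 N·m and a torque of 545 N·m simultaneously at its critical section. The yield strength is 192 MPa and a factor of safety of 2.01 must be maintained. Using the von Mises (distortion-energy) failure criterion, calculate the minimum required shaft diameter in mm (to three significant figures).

d = 39.6 mm

σ_allow = σ_y/n = 192/2.01 = 95.52 MPa.
For a solid shaft σ_b = 32M/(πd³) and τ = 16T/(πd³), so the von Mises stress is σ' = (16/πd³)·√(4M²+3T²).
√(4M²+3T²) = √(4×(342000)² + 3×(545000)²) = 1.166×10^6 N·mm.
d³ = 16×1.166×10^6/(π×95.52) = 62150 mm³.
d = 39.61 mm.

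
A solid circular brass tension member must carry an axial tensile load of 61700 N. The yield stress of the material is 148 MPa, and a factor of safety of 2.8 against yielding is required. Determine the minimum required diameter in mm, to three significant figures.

Allowable stress σ_allow = 148/2.8 = 52.86 MPa.
Required area A = F/σ_allow = 61700/52.86 = 1167 mm².
A = πd²/4 → d = √(4A/π) = 38.55 mm.

d = 38.6 mm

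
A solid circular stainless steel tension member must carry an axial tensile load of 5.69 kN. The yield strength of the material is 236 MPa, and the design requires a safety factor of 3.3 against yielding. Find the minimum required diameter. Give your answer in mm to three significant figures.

d = 10.1 mm

Allowable stress σ_allow = 236/3.3 = 71.52 MPa.
Required area A = F/σ_allow = 5690.0/71.52 = 79.56 mm².
A = πd²/4 → d = √(4A/π) = 10.06 mm.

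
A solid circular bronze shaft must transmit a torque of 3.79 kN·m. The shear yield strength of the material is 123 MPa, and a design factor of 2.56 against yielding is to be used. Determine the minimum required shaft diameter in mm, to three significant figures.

d = 73.8 mm

Allowable shear stress τ_allow = 123/2.56 = 48.05 MPa.
For a solid shaft τ = 16T/(πd³), so d³ = 16T/(π τ_allow) = 16×3790000/(π×48.05) = 401700 mm³.
d = (401700)^(1/3) = 73.79 mm.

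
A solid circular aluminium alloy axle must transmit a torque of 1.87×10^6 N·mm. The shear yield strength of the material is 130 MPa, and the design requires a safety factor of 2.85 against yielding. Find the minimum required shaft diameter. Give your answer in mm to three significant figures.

Allowable shear stress τ_allow = 130/2.85 = 45.61 MPa.
For a solid shaft τ = 16T/(πd³), so d³ = 16T/(π τ_allow) = 16×1870000/(π×45.61) = 208800 mm³.
d = (208800)^(1/3) = 59.32 mm.

d = 59.3 mm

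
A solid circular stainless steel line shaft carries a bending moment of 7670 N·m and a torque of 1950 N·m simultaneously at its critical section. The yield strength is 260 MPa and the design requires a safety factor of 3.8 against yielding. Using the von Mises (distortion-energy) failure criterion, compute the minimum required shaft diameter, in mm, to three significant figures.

σ_allow = σ_y/n = 260/3.8 = 68.42 MPa.
For a solid shaft σ_b = 32M/(πd³) and τ = 16T/(πd³), so the von Mises stress is σ' = (16/πd³)·√(4M²+3T²).
√(4M²+3T²) = √(4×(7.670×10^6)² + 3×(1.950×10^6)²) = 1.571×10^7 N·mm.
d³ = 16×1.571×10^7/(π×68.42) = 1.169×10^6 mm³.
d = 105.3 mm.

d = 105 mm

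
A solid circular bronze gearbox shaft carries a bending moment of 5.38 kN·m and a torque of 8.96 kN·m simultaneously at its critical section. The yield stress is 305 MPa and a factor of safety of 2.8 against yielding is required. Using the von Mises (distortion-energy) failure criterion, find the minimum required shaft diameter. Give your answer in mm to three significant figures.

σ_allow = σ_y/n = 305/2.8 = 108.9 MPa.
For a solid shaft σ_b = 32M/(πd³) and τ = 16T/(πd³), so the von Mises stress is σ' = (16/πd³)·√(4M²+3T²).
√(4M²+3T²) = √(4×(5.380×10^6)² + 3×(8.960×10^6)²) = 1.888×10^7 N·mm.
d³ = 16×1.888×10^7/(π×108.9) = 882900 mm³.
d = 95.94 mm.

d = 95.9 mm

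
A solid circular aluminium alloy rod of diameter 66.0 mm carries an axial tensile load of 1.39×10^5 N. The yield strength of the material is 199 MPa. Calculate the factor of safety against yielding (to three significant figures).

A = πd²/4 = 3421 mm².
σ = F/A = 139000/3421 = 40.63 MPa.
n = 199/40.63 = 4.898.

n = 4.90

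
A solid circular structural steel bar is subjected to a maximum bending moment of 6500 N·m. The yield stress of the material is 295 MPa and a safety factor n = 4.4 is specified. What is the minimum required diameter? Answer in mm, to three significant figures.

d = 99.6 mm

σ_allow = 295/4.4 = 67.05 MPa.
For a solid circular section σ = 32M/(πd³), so d³ = 32M/(π σ_allow) = 32×6500000/(π×67.05) = 987500 mm³.
d = 99.58 mm.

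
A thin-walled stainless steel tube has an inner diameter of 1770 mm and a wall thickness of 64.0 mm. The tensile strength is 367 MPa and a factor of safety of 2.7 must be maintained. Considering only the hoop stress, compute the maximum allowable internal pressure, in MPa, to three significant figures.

σ_allow = 367/2.7 = 135.9 MPa.
σ_h = pD/(2t) → p_allow = 2σ_allow t/D = 2×135.9×64.0/1770 = 9.830 MPa.

p_allow = 9.83 MPa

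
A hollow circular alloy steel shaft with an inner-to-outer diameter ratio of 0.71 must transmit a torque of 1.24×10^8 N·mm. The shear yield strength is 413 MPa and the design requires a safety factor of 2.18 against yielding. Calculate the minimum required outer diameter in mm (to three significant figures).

τ_allow = 413/2.18 = 189.4 MPa.
For a hollow shaft τ = 16T/[πd_o³(1−k⁴)] with k = 0.71, so 1−k⁴ = 0.7459.
d_o³ = 16T/[π τ_allow (1−k⁴)] = 16×1.2400×10^8/(π×189.4×0.7459) = 4.469×10^6 mm³.
d_o = 164.7 mm.

d_o = 165 mm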